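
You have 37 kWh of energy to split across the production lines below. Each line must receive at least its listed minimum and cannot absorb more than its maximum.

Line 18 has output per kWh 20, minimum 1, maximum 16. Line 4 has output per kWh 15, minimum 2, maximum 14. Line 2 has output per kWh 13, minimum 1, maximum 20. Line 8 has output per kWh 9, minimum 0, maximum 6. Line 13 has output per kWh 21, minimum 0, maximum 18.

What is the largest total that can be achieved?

741

Meeting every minimum uses 1+2+1+0+0 = 4 kWh, leaving 33.
Highest output per kWh first: Line 13 21 > Line 18 20 > Line 4 15 > Line 2 13 > Line 8 9.
Line 13: +18 to 18 (cap) ; 15 left.
Line 18 takes 15 more to reach its cap of 16 ; 0 left.
Total = 20×16 + 15×2 + 13×1 + 21×18 = 741.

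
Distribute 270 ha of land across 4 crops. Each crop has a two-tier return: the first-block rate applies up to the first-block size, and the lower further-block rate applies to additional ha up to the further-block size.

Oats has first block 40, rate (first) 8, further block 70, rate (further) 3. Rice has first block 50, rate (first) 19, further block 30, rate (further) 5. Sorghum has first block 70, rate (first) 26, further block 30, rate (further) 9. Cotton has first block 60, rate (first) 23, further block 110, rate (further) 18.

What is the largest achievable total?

Order all 8 blocks by rate: Sorghum/tier1 26 > Cotton/tier1 23 > Rice/tier1 19 > Cotton/tier2 18 > Sorghum/tier2 9 > Oats/tier1 8 > Rice/tier2 5 > Oats/tier2 3.
Sorghum tier1 at 26: fill all 70 — 200 left.
Cotton/tier1 (23): +60 — 140 left.
Fill Rice tier1 block (50 at 19) — 90 left.
Cotton tier2 at 18: only 90 left, fill 90.
Total = 26×70 + 23×60 + 19×50 + 18×90 = 5770.

5770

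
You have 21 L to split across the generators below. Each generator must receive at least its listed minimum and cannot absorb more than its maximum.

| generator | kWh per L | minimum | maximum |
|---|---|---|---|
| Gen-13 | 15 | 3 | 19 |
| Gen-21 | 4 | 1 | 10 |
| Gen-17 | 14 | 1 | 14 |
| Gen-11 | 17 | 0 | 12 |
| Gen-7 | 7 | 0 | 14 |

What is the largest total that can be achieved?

327

Meeting every minimum uses 3+1+1+0+0 = 5 L, leaving 16.
Highest kWh per L first: Gen-11 17 > Gen-13 15 > Gen-17 14 > Gen-7 7 > Gen-21 4.
Gen-11 takes 12 more to reach its cap of 12 — 4 left.
Gen-13: +4 (room for 16) → 7. Pool exhausted.
Total = 15×7 + 4×1 + 14×1 + 17×12 = 327.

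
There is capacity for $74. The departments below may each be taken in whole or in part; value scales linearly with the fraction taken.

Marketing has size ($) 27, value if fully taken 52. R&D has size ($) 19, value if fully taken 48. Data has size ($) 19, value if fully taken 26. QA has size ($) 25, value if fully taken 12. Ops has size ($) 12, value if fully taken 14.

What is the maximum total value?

136.5

Rank by value-to-size ratio: R&D 48/19≈2.53, Marketing 52/27≈1.93, Data 26/19≈1.37, Ops 14/12≈1.17, QA 12/25≈0.48.
Take all of R&D (19 $, value 48) — 55 $ left.
All 27 $ of Marketing fit (value 52) — 28 remain.
Data: take in full, 19 $ for value 26 — 9 left.
Only 9 $ remain; take 9/12 of Ops for value 14×9/12 = 10.5.
Total value = 136.5.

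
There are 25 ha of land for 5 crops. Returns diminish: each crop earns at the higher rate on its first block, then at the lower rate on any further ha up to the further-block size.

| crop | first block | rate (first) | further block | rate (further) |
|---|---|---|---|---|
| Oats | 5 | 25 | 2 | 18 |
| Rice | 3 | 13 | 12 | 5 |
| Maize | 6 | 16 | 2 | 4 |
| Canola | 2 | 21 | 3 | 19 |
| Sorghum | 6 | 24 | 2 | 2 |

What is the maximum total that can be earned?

513

Rank every tier by rate: Oats/T1 25 > Sorghum/T1 24 > Canola/T1 21 > Canola/T2 19 > Oats/T2 18 > Maize/T1 16 > Rice/T1 13 > Rice/T2 5 > Maize/T2 4 > Sorghum/T2 2.
Fill Oats T1 block (5 at 25) — 20 left.
Sorghum/T1 (24): +6 — 14 left.
Canola T1 at 21: fill all 2 — 12 left.
Fill Canola T2 block (3 at 19) — 9 left.
Oats T2 at 18: fill all 2 — 7 left.
Maize/T1 (16): +6 — 1 left.
Rice/T1: +1 of 3 at 13; pool empty.
Total = 25×5 + 24×6 + 21×2 + 19×3 + 18×2 + 16×6 + 13×1 = 513.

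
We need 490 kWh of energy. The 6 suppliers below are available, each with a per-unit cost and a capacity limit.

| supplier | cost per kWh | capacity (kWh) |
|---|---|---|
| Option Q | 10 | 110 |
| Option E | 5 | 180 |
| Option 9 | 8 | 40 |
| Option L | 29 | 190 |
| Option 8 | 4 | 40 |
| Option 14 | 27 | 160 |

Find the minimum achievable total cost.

Cheapest first:
Option 8 (4): use full 40 — 450 kWh to go.
Option E at 5: take all 180 kWh — 270 still needed.
Option 9 (8): use full 40 — 230 kWh to go.
Option Q (10): use full 110 — 120 kWh to go.
Take 120 from Option 14 at 27 to finish.
Option L: unused.
Cost = 40×4 + 180×5 + 40×8 + 110×10 + 120×27 = 5720.

5720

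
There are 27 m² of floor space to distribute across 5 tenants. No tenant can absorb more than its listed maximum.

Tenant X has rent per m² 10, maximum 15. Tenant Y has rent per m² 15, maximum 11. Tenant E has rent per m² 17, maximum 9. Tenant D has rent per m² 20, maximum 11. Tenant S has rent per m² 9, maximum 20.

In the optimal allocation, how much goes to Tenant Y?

7

Highest rent per m² first: Tenant D 20 > Tenant E 17 > Tenant Y 15 > Tenant X 10 > Tenant S 9.
Tenant D: +11 to 11 (cap) — 16 left.
Tenant E takes 9 to reach its cap of 9 — 7 left.
Only 7 left; Tenant Y takes them to reach 7.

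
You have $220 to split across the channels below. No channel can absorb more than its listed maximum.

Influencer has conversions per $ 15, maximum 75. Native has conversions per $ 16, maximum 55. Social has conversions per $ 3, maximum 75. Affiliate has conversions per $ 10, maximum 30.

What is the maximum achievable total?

Order the channels by conversions per $: Native 16 > Influencer 15 > Affiliate 10 > Social 3.
Native: +55 to 55 (cap) ; 165 left.
Give Influencer 75 to hit its cap of 75 ; 90 left.
Give Affiliate 30 to hit its cap of 30 ; 60 left.
Social: +60 (room for 75) → 60. Pool exhausted.
Total = 15×75 + 16×55 + 3×60 + 10×30 = 2485.

2485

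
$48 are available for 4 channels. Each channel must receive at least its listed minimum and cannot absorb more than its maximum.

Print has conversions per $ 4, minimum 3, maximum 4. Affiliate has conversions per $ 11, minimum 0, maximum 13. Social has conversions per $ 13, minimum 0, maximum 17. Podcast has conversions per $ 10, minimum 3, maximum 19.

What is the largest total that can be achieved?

526

Meeting every minimum uses 3+0+0+3 = 6 $, leaving 42.
Order the channels by conversions per $: Social 13 > Affiliate 11 > Podcast 10 > Print 4.
Social: +17 to 17 (cap) ; 25 left.
Affiliate: +13 to 13 (cap) ; 12 left.
Podcast has room for 16 more but only 12 remain, so it gets 15.
Total = 4×3 + 11×13 + 13×17 + 10×15 = 526.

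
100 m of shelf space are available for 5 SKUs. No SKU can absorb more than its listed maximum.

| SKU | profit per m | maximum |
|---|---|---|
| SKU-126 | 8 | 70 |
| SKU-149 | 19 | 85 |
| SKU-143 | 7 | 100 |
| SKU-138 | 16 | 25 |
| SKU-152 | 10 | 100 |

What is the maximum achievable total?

1855

Rank by profit per m: SKU-149 19 > SKU-138 16 > SKU-152 10 > SKU-126 8 > SKU-143 7.
SKU-149 takes 85 to reach its cap of 85 — 15 left.
Only 15 left; SKU-138 takes them to reach 15.
Total = 19×85 + 16×15 = 1855.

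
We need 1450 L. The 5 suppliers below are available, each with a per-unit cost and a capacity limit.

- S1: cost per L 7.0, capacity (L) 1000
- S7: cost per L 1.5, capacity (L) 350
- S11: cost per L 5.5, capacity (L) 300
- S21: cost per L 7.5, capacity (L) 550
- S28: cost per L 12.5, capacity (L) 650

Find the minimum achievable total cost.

Fill from the cheapest supplier first.
Take 350 from S7 at 1.5 — need 1100 more.
Take 300 from S11 at 5.5 — need 800 more.
Take 800 from S1 at 7.0 to finish.
S21, S28: unused.
Cost = 350×1.5 + 300×5.5 + 800×7.0 = 7775.

7775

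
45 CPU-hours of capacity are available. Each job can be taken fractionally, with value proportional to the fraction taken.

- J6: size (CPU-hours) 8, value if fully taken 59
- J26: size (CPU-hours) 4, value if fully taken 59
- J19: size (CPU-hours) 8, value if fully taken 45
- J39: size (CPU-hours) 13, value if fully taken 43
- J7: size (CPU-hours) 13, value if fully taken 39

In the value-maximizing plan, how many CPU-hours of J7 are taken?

12

Best value per unit of size first: J26 59/4≈14.8, J6 59/8≈7.38, J19 45/8≈5.62, J39 43/13≈3.31, J7 39/13≈3.
J26: take in full, 4 CPU-hours for value 59 → 41 left.
All 8 CPU-hours of J6 fit (value 59) → 33 remain.
Take all of J19 (8 CPU-hours, value 45) → 25 CPU-hours left.
Take all of J39 (13 CPU-hours, value 43) → 12 CPU-hours left.
Fill the last 12 CPU-hours with part of J7: 12/13 of it earns 36.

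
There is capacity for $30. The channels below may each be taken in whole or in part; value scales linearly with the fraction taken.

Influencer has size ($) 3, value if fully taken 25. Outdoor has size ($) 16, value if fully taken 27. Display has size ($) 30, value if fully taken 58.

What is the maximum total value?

Sort by value density: Influencer 25/3≈8.33, Display 58/30≈1.93, Outdoor 27/16≈1.69.
All 3 $ of Influencer fit (value 25) — 27 remain.
27 $ left: a 27/30 share of Display gives 58×27/30 = 52.2.
Total value = 77.2.

77.2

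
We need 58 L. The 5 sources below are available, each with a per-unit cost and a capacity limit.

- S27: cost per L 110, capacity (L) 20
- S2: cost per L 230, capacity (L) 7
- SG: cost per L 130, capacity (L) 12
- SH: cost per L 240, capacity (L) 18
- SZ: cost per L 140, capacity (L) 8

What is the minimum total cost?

Fill from the cheapest source first.
S27 at 110: take all 20 L ; 38 still needed.
SG (130): use full 12 ; 26 L to go.
Take 8 from SZ at 140 ; need 18 more.
S2 at 230: take all 7 L ; 11 still needed.
Take 11 from SH at 240 to finish.
Cost = 20×110 + 12×130 + 8×140 + 7×230 + 11×240 = 9130.

9130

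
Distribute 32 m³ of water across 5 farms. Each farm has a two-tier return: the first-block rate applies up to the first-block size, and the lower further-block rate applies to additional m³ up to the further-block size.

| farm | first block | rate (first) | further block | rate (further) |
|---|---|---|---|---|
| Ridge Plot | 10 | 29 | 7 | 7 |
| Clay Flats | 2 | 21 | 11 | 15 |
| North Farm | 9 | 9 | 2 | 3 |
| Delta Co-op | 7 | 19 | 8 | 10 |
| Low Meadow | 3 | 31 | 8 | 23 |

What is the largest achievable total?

Rank every tier by rate: Low Meadow/T1 31 > Ridge Plot/T1 29 > Low Meadow/T2 23 > Clay Flats/T1 21 > Delta Co-op/T1 19 > Clay Flats/T2 15 > Delta Co-op/T2 10 > North Farm/T1 9 > Ridge Plot/T2 7 > North Farm/T2 3.
Low Meadow/T1 (31): +3 ; 29 left.
Ridge Plot/T1 (29): +10 ; 19 left.
Low Meadow/T2 (23): +8 ; 11 left.
Clay Flats/T1 (21): +2 ; 9 left.
Delta Co-op T1 at 19: fill all 7 ; 2 left.
Clay Flats T2 at 15: only 2 left, fill 2.
Total = 31×3 + 29×10 + 23×8 + 21×2 + 19×7 + 15×2 = 772.

772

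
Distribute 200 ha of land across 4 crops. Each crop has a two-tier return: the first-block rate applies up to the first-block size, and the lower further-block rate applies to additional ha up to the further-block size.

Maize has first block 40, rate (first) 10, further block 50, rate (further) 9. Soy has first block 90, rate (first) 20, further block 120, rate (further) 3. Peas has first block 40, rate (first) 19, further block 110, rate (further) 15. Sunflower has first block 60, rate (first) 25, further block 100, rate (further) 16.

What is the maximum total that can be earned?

Rank every tier by rate: Sunflower/first 25 > Soy/first 20 > Peas/first 19 > Sunflower/second 16 > Peas/second 15 > Maize/first 10 > Maize/second 9 > Soy/second 3.
Sunflower/first (25): +60 — 140 left.
Soy/first (20): +90 — 50 left.
Peas/first (19): +40 — 10 left.
Sunflower second at 16: only 10 left, fill 10.
Total = 25×60 + 20×90 + 19×40 + 16×10 = 4220.

4220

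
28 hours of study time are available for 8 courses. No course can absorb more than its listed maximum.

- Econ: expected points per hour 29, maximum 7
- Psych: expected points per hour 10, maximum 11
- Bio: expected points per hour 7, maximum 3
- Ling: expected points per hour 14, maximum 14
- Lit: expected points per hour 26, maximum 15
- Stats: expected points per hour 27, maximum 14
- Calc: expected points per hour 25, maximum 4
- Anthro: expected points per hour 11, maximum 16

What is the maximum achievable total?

763

Rank by expected points per hour: Econ 29 > Stats 27 > Lit 26 > Calc 25 > Ling 14 > Anthro 11 > Psych 10 > Bio 7.
Give Econ 7 to hit its cap of 7 — 21 left.
Give Stats 14 to hit its cap of 14 — 7 left.
Lit has room for 15 but only 7 remain, so it gets 7.
Total = 29×7 + 26×7 + 27×14 = 763.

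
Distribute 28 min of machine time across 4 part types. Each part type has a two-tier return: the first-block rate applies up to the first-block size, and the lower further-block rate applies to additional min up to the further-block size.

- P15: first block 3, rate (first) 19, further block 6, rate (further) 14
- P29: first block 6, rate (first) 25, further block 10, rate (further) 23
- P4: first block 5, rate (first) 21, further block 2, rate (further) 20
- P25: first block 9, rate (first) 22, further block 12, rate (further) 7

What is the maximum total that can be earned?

641

Treat each block as its own option and order by rate: P29/first 25 > P29/second 23 > P25/first 22 > P4/first 21 > P4/second 20 > P15/first 19 > P15/second 14 > P25/second 7.
P29 first at 25: fill all 6 → 22 left.
Fill P29 second block (10 at 23) → 12 left.
P25/first (22): +9 → 3 left.
3 remain; put them into P4 first at 21.
Total = 25×6 + 23×10 + 22×9 + 21×3 = 641.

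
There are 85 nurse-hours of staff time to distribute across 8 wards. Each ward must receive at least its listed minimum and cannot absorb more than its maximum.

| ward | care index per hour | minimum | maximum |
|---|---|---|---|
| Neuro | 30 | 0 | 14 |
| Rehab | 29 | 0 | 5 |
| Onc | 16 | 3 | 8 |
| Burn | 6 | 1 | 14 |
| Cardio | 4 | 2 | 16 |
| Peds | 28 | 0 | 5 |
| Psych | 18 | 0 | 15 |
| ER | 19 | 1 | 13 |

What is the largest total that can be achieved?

1478

Meeting every minimum uses 0+0+3+1+2+0+0+1 = 7 nurse-hours, leaving 78.
Order the wards by care index per hour: Neuro 30 > Rehab 29 > Peds 28 > ER 19 > Psych 18 > Onc 16 > Burn 6 > Cardio 4.
Neuro takes 14 more to reach its cap of 14 → 64 left.
Rehab takes 5 more to reach its cap of 5 → 59 left.
Peds takes 5 more to reach its cap of 5 → 54 left.
Give ER 12 more to hit its cap of 13 → 42 left.
Psych takes 15 more to reach its cap of 15 → 27 left.
Onc takes 5 more to reach its cap of 8 → 22 left.
Burn: +13 to 14 (cap) → 9 left.
Cardio has room for 14 more but only 9 remain, so it gets 11.
Total = 30×14 + 29×5 + 16×8 + 6×14 + 4×11 + 28×5 + 18×15 + 19×13 = 1478.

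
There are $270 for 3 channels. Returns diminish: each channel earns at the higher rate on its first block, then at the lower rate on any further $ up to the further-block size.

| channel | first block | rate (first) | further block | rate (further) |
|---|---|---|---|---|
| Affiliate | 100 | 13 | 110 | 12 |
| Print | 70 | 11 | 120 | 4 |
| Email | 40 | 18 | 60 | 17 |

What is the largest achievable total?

Treat each block as its own option and order by rate: Email/T1 18 > Email/T2 17 > Affiliate/T1 13 > Affiliate/T2 12 > Print/T1 11 > Print/T2 4.
Email T1 at 18: fill all 40 ; 230 left.
Fill Email T2 block (60 at 17) ; 170 left.
Affiliate/T1 (13): +100 ; 70 left.
70 remain; put them into Affiliate T2 at 12.
Total = 18×40 + 17×60 + 13×100 + 12×70 = 3880.

3880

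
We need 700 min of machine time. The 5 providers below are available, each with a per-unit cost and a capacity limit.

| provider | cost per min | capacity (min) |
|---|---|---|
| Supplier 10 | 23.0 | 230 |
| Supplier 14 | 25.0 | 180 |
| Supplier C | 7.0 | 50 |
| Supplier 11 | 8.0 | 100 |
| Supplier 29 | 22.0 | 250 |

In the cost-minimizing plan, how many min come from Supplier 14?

Fill from the cheapest provider first.
Supplier C at 7.0: take all 50 min — 650 still needed.
Supplier 11 (8.0): use full 100 — 550 min to go.
Supplier 29 (22.0): use full 250 — 300 min to go.
Supplier 10 at 23.0: take all 230 min — 70 still needed.
Take 70 from Supplier 14 at 25.0 to finish.

70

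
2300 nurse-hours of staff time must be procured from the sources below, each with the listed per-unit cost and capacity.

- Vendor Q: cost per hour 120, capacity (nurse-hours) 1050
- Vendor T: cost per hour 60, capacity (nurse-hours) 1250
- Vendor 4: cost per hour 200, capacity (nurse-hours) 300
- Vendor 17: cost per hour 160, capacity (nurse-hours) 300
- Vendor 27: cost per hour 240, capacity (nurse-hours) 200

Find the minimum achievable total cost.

Fill from the cheapest source first.
Vendor T (60): use full 1250 — 1050 nurse-hours to go.
Vendor Q at 120: take all 1050 nurse-hours — 0 still needed.
Vendor 17, Vendor 4, Vendor 27: unused.
Cost = 1250×60 + 1050×120 = 201000.

201000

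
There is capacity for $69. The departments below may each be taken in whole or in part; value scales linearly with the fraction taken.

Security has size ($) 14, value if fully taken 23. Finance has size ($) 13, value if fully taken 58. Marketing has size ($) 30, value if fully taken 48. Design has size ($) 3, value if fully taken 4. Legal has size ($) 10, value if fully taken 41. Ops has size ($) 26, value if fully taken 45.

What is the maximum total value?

Sort by value density: Finance 58/13≈4.46, Legal 41/10≈4.1, Ops 45/26≈1.73, Security 23/14≈1.64, Marketing 48/30≈1.6, Design 4/3≈1.33.
All 13 $ of Finance fit (value 58) — 56 remain.
Legal: take in full, 10 $ for value 41 — 46 left.
Ops: take in full, 26 $ for value 45 — 20 left.
Security: take in full, 14 $ for value 23 — 6 left.
Only 6 $ remain; take 6/30 of Marketing for value 48×6/30 = 9.6.
Total value = 176.6.

176.6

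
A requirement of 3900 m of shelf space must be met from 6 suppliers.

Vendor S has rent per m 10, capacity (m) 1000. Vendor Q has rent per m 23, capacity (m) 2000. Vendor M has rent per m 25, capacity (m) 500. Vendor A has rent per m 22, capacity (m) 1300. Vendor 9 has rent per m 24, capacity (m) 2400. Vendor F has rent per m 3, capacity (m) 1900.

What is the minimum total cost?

Use suppliers in increasing cost order.
Vendor F at 3: take all 1900 m ; 2000 still needed.
Vendor S at 10: take all 1000 m ; 1000 still needed.
Vendor A at 22: take 1000 of its 1300 ; requirement met.
Vendor Q, Vendor 9, Vendor M: unused.
Cost = 1900×3 + 1000×10 + 1000×22 = 37700.

37700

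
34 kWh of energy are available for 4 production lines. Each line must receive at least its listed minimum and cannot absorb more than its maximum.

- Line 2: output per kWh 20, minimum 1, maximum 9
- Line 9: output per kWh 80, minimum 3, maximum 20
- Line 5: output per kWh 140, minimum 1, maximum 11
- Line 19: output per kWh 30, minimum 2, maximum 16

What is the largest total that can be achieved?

Meeting every minimum uses 1+3+1+2 = 7 kWh, leaving 27.
Order the production lines by output per kWh: Line 5 140 > Line 9 80 > Line 19 30 > Line 2 20.
Line 5: +10 to 11 (cap) → 17 left.
Give Line 9 17 more to hit its cap of 20 → 0 left.
Total = 20×1 + 80×20 + 140×11 + 30×2 = 3220.

3220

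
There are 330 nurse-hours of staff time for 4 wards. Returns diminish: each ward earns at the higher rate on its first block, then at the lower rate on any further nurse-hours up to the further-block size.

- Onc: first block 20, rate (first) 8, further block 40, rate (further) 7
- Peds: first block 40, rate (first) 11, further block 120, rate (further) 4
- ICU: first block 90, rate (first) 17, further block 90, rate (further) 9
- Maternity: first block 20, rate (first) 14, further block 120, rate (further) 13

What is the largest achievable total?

Order all 8 blocks by rate: ICU/T1 17 > Maternity/T1 14 > Maternity/T2 13 > Peds/T1 11 > ICU/T2 9 > Onc/T1 8 > Onc/T2 7 > Peds/T2 4.
ICU T1 at 17: fill all 90 ; 240 left.
Maternity T1 at 14: fill all 20 ; 220 left.
Maternity T2 at 13: fill all 120 ; 100 left.
Peds T1 at 11: fill all 40 ; 60 left.
60 remain; put them into ICU T2 at 9.
Total = 17×90 + 14×20 + 13×120 + 11×40 + 9×60 = 4350.

4350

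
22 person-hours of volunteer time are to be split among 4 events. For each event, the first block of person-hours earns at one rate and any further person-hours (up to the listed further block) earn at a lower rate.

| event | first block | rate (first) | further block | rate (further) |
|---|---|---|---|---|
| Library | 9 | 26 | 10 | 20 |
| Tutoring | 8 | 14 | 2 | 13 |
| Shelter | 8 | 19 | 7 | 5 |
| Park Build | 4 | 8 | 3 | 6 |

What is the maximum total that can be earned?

491

Order all 8 blocks by rate: Library/tier1 26 > Library/tier2 20 > Shelter/tier1 19 > Tutoring/tier1 14 > Tutoring/tier2 13 > Park Build/tier1 8 > Park Build/tier2 6 > Shelter/tier2 5.
Library tier1 at 26: fill all 9 → 13 left.
Library/tier2 (20): +10 → 3 left.
Shelter tier1 at 19: only 3 left, fill 3.
Total = 26×9 + 20×10 + 19×3 = 491.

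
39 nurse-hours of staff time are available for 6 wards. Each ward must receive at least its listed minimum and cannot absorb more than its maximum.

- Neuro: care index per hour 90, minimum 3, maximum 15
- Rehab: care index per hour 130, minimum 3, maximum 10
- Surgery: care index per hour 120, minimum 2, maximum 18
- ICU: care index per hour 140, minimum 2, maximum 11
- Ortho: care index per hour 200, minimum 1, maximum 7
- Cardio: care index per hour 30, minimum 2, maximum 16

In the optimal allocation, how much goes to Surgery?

Meeting every minimum uses 3+3+2+2+1+2 = 13 nurse-hours, leaving 26.
Order the wards by care index per hour: Ortho 200 > ICU 140 > Rehab 130 > Surgery 120 > Neuro 90 > Cardio 30.
Ortho: +6 to 7 (cap) — 20 left.
ICU takes 9 more to reach its cap of 11 — 11 left.
Give Rehab 7 more to hit its cap of 10 — 4 left.
Only 4 left; Surgery takes them to reach 6.

6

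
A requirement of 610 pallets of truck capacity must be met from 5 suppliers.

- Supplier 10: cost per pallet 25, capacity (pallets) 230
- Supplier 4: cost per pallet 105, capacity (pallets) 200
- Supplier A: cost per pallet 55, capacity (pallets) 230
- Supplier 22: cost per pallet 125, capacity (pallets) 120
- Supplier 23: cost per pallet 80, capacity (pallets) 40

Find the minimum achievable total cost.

33150

Fill from the cheapest supplier first.
Supplier 10 (25): use full 230 — 380 pallets to go.
Supplier A (55): use full 230 — 150 pallets to go.
Supplier 23 at 80: take all 40 pallets — 110 still needed.
Supplier 4 (105): take the remaining 110 — done.
Supplier 22: unused.
Cost = 230×25 + 230×55 + 40×80 + 110×105 = 33150.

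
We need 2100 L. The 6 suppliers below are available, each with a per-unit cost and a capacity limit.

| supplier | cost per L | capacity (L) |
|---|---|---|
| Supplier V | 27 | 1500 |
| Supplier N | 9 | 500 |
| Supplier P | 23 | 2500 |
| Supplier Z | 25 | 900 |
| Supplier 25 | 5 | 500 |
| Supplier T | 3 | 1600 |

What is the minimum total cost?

Cheapest first:
Take 1600 from Supplier T at 3 → need 500 more.
Take 500 from Supplier 25 at 5 → need 0 more.
Supplier N, Supplier P, Supplier Z, Supplier V: unused.
Cost = 1600×3 + 500×5 = 7300.

7300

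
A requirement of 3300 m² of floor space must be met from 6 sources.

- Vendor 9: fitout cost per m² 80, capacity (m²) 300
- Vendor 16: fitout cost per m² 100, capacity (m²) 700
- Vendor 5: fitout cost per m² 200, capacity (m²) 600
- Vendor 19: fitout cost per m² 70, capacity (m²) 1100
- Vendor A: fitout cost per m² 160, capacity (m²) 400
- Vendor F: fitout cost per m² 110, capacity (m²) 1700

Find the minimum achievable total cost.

303000

Fill from the cheapest source first.
Vendor 19 (70): use full 1100 — 2200 m² to go.
Take 300 from Vendor 9 at 80 — need 1900 more.
Take 700 from Vendor 16 at 100 — need 1200 more.
Take 1200 from Vendor F at 110 to finish.
Vendor A, Vendor 5: unused.
Cost = 1100×70 + 300×80 + 700×100 + 1200×110 = 303000.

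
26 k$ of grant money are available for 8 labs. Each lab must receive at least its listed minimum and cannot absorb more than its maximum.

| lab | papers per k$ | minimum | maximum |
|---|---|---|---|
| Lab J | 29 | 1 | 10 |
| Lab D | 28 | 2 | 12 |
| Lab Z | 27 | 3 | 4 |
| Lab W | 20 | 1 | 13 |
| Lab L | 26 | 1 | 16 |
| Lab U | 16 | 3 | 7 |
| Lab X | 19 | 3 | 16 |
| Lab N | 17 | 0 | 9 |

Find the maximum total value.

662

Meeting every minimum uses 1+2+3+1+1+3+3+0 = 14 k$, leaving 12.
Highest papers per k$ first: Lab J 29 > Lab D 28 > Lab Z 27 > Lab L 26 > Lab W 20 > Lab X 19 > Lab N 17 > Lab U 16.
Lab J takes 9 more to reach its cap of 10 — 3 left.
Lab D has room for 10 more but only 3 remain, so it gets 5.
Total = 29×10 + 28×5 + 27×3 + 20×1 + 26×1 + 16×3 + 19×3 = 662.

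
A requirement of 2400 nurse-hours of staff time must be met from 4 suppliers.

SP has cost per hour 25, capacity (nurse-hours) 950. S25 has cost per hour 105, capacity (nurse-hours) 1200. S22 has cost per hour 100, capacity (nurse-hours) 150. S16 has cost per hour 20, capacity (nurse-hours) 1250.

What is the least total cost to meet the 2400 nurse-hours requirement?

Cheapest first:
S16 (20): use full 1250 — 1150 nurse-hours to go.
Take 950 from SP at 25 — need 200 more.
Take 150 from S22 at 100 — need 50 more.
S25 at 105: take 50 of its 1200 — requirement met.
Cost = 1250×20 + 950×25 + 150×100 + 50×105 = 69000.

69000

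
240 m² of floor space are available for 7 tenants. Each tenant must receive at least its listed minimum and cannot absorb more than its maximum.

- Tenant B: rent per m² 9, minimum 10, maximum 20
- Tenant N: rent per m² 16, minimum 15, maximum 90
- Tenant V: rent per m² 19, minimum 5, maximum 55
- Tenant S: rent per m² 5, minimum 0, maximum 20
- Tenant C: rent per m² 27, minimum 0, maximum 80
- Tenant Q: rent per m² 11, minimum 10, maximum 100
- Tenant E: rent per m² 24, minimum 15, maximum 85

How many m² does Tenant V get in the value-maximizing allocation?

Meeting every minimum uses 10+15+5+0+0+10+15 = 55 m², leaving 185.
Rank by rent per m²: Tenant C 27 > Tenant E 24 > Tenant V 19 > Tenant N 16 > Tenant Q 11 > Tenant B 9 > Tenant S 5.
Tenant C takes 80 more to reach its cap of 80 — 105 left.
Give Tenant E 70 more to hit its cap of 85 — 35 left.
Only 35 left; Tenant V takes them to reach 40.

40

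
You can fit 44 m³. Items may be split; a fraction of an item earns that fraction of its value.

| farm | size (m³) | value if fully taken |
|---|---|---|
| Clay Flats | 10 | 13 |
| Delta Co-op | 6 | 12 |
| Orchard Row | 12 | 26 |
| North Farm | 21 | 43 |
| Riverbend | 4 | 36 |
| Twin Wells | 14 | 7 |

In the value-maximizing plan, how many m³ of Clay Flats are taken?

Rank by value-to-size ratio: Riverbend 36/4≈9, Orchard Row 26/12≈2.17, North Farm 43/21≈2.05, Delta Co-op 12/6≈2, Clay Flats 13/10≈1.3, Twin Wells 7/14≈0.5.
Riverbend: take in full, 4 m³ for value 36 — 40 left.
Take all of Orchard Row (12 m³, value 26) — 28 m³ left.
All 21 m³ of North Farm fit (value 43) — 7 remain.
Delta Co-op: take in full, 6 m³ for value 12 — 1 left.
1 m³ left: a 1/10 share of Clay Flats gives 13×1/10 = 1.3.

1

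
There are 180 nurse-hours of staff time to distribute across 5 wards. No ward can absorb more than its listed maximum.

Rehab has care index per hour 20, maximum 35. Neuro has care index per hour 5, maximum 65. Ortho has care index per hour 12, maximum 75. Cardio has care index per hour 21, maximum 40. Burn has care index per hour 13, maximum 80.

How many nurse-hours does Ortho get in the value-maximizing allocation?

25

Rank by care index per hour: Cardio 21 > Rehab 20 > Burn 13 > Ortho 12 > Neuro 5.
Cardio: +40 to 40 (cap) — 140 left.
Give Rehab 35 to hit its cap of 35 — 105 left.
Give Burn 80 to hit its cap of 80 — 25 left.
Ortho: +25 (room for 75) → 25. Pool exhausted.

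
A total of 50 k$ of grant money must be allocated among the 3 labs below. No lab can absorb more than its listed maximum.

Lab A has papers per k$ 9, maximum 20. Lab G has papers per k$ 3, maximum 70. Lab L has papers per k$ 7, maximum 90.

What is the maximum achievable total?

390

Order the labs by papers per k$: Lab A 9 > Lab L 7 > Lab G 3.
Lab A: +20 to 20 (cap) — 30 left.
Only 30 left; Lab L takes them to reach 30.
Total = 9×20 + 7×30 = 390.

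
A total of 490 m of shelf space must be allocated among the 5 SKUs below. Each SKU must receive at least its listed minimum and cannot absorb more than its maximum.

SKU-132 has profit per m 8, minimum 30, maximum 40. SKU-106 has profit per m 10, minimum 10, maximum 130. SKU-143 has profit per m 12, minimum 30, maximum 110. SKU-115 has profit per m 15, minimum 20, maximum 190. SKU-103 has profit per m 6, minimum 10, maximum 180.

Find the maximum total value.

5910

Meeting every minimum uses 30+10+30+20+10 = 100 m, leaving 390.
Order the SKUs by profit per m: SKU-115 15 > SKU-143 12 > SKU-106 10 > SKU-132 8 > SKU-103 6.
SKU-115 takes 170 more to reach its cap of 190 ; 220 left.
SKU-143: +80 to 110 (cap) ; 140 left.
SKU-106 takes 120 more to reach its cap of 130 ; 20 left.
SKU-132 takes 10 more to reach its cap of 40 ; 10 left.
SKU-103: +10 (room for 170) → 20. Pool exhausted.
Total = 8×40 + 10×130 + 12×110 + 15×190 + 6×20 = 5910.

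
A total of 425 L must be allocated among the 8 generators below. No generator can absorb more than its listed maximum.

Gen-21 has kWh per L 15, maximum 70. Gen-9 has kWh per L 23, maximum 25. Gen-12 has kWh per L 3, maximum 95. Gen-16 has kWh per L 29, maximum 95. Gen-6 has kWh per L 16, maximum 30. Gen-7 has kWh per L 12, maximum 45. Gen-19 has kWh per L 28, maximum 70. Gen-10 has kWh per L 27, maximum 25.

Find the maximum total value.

Rank by kWh per L: Gen-16 29 > Gen-19 28 > Gen-10 27 > Gen-9 23 > Gen-6 16 > Gen-21 15 > Gen-7 12 > Gen-12 3.
Give Gen-16 95 to hit its cap of 95 — 330 left.
Gen-19 takes 70 to reach its cap of 70 — 260 left.
Gen-10: +25 to 25 (cap) — 235 left.
Give Gen-9 25 to hit its cap of 25 — 210 left.
Give Gen-6 30 to hit its cap of 30 — 180 left.
Give Gen-21 70 to hit its cap of 70 — 110 left.
Gen-7: +45 to 45 (cap) — 65 left.
Gen-12: +65 (room for 95) → 65. Pool exhausted.
Total = 15×70 + 23×25 + 3×65 + 29×95 + 16×30 + 12×45 + 28×70 + 27×25 = 8230.

8230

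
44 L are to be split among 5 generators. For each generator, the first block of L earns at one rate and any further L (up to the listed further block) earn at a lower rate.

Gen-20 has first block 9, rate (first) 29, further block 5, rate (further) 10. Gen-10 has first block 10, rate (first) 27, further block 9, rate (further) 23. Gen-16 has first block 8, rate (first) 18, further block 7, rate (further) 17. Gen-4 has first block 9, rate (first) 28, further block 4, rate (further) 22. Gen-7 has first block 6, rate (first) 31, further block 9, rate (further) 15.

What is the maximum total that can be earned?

1198

Rank every tier by rate: Gen-7/tier1 31 > Gen-20/tier1 29 > Gen-4/tier1 28 > Gen-10/tier1 27 > Gen-10/tier2 23 > Gen-4/tier2 22 > Gen-16/tier1 18 > Gen-16/tier2 17 > Gen-7/tier2 15 > Gen-20/tier2 10.
Gen-7 tier1 at 31: fill all 6 — 38 left.
Gen-20 tier1 at 29: fill all 9 — 29 left.
Gen-4 tier1 at 28: fill all 9 — 20 left.
Gen-10/tier1 (27): +10 — 10 left.
Gen-10/tier2 (23): +9 — 1 left.
Gen-4 tier2 at 22: only 1 left, fill 1.
Total = 31×6 + 29×9 + 28×9 + 27×10 + 23×9 + 22×1 = 1198.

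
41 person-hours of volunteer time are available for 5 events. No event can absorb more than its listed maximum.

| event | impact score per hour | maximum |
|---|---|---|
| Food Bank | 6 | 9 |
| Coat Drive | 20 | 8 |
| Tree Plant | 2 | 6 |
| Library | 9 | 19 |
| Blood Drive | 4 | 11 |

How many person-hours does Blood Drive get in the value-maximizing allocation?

Rank by impact score per hour: Coat Drive 20 > Library 9 > Food Bank 6 > Blood Drive 4 > Tree Plant 2.
Give Coat Drive 8 to hit its cap of 8 ; 33 left.
Library: +19 to 19 (cap) ; 14 left.
Food Bank takes 9 to reach its cap of 9 ; 5 left.
Blood Drive has room for 11 but only 5 remain, so it gets 5.

5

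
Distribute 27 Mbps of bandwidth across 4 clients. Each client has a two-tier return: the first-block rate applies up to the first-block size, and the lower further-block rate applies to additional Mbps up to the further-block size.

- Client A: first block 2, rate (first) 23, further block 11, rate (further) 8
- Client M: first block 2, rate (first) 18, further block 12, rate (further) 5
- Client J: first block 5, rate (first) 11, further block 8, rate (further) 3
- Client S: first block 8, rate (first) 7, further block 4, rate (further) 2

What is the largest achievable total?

274

Treat each block as its own option and order by rate: Client A/T1 23 > Client M/T1 18 > Client J/T1 11 > Client A/T2 8 > Client S/T1 7 > Client M/T2 5 > Client J/T2 3 > Client S/T2 2.
Fill Client A T1 block (2 at 23) ; 25 left.
Client M T1 at 18: fill all 2 ; 23 left.
Client J T1 at 11: fill all 5 ; 18 left.
Client A T2 at 8: fill all 11 ; 7 left.
Client S T1 at 7: only 7 left, fill 7.
Total = 23×2 + 18×2 + 11×5 + 8×11 + 7×7 = 274.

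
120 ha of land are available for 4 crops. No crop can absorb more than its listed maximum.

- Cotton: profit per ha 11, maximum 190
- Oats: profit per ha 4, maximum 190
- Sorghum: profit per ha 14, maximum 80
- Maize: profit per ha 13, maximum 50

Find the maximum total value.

1640

Rank by profit per ha: Sorghum 14 > Maize 13 > Cotton 11 > Oats 4.
Sorghum takes 80 to reach its cap of 80 → 40 left.
Maize: +40 (room for 50) → 40. Pool exhausted.
Total = 14×80 + 13×40 = 1640.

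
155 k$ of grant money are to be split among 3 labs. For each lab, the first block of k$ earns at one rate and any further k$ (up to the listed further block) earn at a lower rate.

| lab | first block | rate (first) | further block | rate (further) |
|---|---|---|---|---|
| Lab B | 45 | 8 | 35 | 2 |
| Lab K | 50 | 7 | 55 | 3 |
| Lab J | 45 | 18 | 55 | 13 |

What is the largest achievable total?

Order all 6 blocks by rate: Lab J/tier1 18 > Lab J/tier2 13 > Lab B/tier1 8 > Lab K/tier1 7 > Lab K/tier2 3 > Lab B/tier2 2.
Lab J/tier1 (18): +45 → 110 left.
Fill Lab J tier2 block (55 at 13) → 55 left.
Fill Lab B tier1 block (45 at 8) → 10 left.
Lab K tier1 at 7: only 10 left, fill 10.
Total = 18×45 + 13×55 + 8×45 + 7×10 = 1955.

1955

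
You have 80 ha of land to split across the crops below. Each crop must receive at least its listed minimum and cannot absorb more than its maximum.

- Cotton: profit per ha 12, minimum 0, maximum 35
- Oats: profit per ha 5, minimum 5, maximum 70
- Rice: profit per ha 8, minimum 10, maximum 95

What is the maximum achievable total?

Meeting every minimum uses 0+5+10 = 15 ha, leaving 65.
Rank by profit per ha: Cotton 12 > Rice 8 > Oats 5.
Give Cotton 35 more to hit its cap of 35 ; 30 left.
Only 30 left; Rice takes them to reach 40.
Total = 12×35 + 5×5 + 8×40 = 765.

765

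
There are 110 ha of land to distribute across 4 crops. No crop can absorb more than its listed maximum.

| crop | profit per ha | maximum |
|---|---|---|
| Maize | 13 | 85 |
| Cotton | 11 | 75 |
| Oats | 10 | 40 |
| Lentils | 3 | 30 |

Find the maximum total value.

1380

Rank by profit per ha: Maize 13 > Cotton 11 > Oats 10 > Lentils 3.
Give Maize 85 to hit its cap of 85 → 25 left.
Cotton has room for 75 but only 25 remain, so it gets 25.
Total = 13×85 + 11×25 = 1380.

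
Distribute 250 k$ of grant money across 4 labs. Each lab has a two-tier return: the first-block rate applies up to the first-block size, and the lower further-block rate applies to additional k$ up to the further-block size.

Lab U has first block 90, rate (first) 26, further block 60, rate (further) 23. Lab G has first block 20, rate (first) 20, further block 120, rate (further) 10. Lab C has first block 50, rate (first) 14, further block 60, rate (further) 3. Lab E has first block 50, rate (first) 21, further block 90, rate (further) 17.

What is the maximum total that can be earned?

5680

Order all 8 blocks by rate: Lab U/tier1 26 > Lab U/tier2 23 > Lab E/tier1 21 > Lab G/tier1 20 > Lab E/tier2 17 > Lab C/tier1 14 > Lab G/tier2 10 > Lab C/tier2 3.
Fill Lab U tier1 block (90 at 26) — 160 left.
Lab U/tier2 (23): +60 — 100 left.
Lab E/tier1 (21): +50 — 50 left.
Fill Lab G tier1 block (20 at 20) — 30 left.
30 remain; put them into Lab E tier2 at 17.
Total = 26×90 + 23×60 + 21×50 + 20×20 + 17×30 = 5680.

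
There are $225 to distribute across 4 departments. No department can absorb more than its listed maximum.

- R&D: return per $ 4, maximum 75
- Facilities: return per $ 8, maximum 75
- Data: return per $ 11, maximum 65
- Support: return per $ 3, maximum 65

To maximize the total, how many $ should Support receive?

10

Highest return per $ first: Data 11 > Facilities 8 > R&D 4 > Support 3.
Data takes 65 to reach its cap of 65 → 160 left.
Facilities takes 75 to reach its cap of 75 → 85 left.
R&D: +75 to 75 (cap) → 10 left.
Only 10 left; Support takes them to reach 10.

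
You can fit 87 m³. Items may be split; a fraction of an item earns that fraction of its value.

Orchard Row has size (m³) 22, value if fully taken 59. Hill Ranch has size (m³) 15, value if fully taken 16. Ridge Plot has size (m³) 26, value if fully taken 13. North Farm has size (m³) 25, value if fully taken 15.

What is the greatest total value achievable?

Rank by value-to-size ratio: Orchard Row 59/22≈2.68, Hill Ranch 16/15≈1.07, North Farm 15/25≈0.6, Ridge Plot 13/26≈0.5.
Orchard Row: take in full, 22 m³ for value 59 ; 65 left.
Take all of Hill Ranch (15 m³, value 16) ; 50 m³ left.
All 25 m³ of North Farm fit (value 15) ; 25 remain.
25 m³ left: a 25/26 share of Ridge Plot gives 13×25/26 = 12.5.
Total value = 102.5.

102.5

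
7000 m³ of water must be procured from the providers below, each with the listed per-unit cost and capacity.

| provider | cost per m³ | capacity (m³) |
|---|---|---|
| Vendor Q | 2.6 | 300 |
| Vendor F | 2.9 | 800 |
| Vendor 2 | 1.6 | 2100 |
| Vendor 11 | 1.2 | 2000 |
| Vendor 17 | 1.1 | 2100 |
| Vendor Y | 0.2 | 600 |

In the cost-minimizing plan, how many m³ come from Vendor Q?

Fill from the cheapest provider first.
Vendor Y (0.2): use full 600 → 6400 m³ to go.
Take 2100 from Vendor 17 at 1.1 → need 4300 more.
Take 2000 from Vendor 11 at 1.2 → need 2300 more.
Vendor 2 (1.6): use full 2100 → 200 m³ to go.
Take 200 from Vendor Q at 2.6 to finish.
Vendor F: unused.

200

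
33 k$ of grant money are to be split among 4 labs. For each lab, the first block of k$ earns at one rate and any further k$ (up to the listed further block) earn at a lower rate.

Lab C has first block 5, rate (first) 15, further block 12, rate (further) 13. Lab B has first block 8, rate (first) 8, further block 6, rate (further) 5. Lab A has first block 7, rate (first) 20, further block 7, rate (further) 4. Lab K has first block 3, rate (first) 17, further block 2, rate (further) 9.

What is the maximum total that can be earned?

Treat each block as its own option and order by rate: Lab A/T1 20 > Lab K/T1 17 > Lab C/T1 15 > Lab C/T2 13 > Lab K/T2 9 > Lab B/T1 8 > Lab B/T2 5 > Lab A/T2 4.
Lab A/T1 (20): +7 → 26 left.
Lab K T1 at 17: fill all 3 → 23 left.
Lab C T1 at 15: fill all 5 → 18 left.
Fill Lab C T2 block (12 at 13) → 6 left.
Lab K T2 at 9: fill all 2 → 4 left.
Lab B T1 at 8: only 4 left, fill 4.
Total = 20×7 + 17×3 + 15×5 + 13×12 + 9×2 + 8×4 = 472.

472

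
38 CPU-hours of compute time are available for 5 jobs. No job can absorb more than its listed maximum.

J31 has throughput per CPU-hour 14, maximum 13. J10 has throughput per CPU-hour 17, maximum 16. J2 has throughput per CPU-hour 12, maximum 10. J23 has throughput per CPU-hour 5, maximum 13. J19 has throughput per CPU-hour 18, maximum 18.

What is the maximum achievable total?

Order the jobs by throughput per CPU-hour: J19 18 > J10 17 > J31 14 > J2 12 > J23 5.
Give J19 18 to hit its cap of 18 — 20 left.
J10 takes 16 to reach its cap of 16 — 4 left.
Only 4 left; J31 takes them to reach 4.
Total = 14×4 + 17×16 + 18×18 = 652.

652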